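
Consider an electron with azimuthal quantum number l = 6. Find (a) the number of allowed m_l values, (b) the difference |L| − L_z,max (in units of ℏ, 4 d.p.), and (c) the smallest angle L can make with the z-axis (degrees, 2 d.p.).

13 values; |L|−L_z,max ≈ 0.4807ℏ; θ_min ≈ 22.21°

There are 2l+1 = 13 values of m_l.
|L| − L_z,max = (√42 − 6)ℏ ≈ 0.4807ℏ.
cos θ_min = 6/√42, so θ_min ≈ 22.21°.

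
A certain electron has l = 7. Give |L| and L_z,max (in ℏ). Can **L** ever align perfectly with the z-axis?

|L| = 2√14 ℏ ≈ 7.4833ℏ, while L_z,max = lℏ = 7ℏ.
Since |L| > L_z,max, the vector can never point exactly along z; the closest it comes is θ_min = arccos(7/√56) ≈ 20.7°.

No: L_z,max = 7ℏ < |L| = 2√14 ℏ ≈ 7.483ℏ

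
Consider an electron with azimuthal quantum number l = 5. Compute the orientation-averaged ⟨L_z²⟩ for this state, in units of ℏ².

m_l ∈ {-5, -4, -3, -2, -1, 0, 1, 2, 3, 4, 5}.
⟨L_z²⟩ = ℏ²·(Σ m_l²)/(2l+1) = ℏ²·110/11 = 10ℏ².

⟨L_z²⟩ = 10 ℏ²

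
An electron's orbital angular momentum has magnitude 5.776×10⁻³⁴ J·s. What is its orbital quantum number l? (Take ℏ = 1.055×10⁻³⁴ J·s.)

l = 5

In units of ℏ, |L| ≈ 5.475.
(|L|/ℏ)² = l(l+1) ≈ 29.97 ⇒ l = 5.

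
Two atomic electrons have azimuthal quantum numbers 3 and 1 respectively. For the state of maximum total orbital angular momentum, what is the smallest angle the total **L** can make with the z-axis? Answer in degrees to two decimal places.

θ_min ≈ 26.57°

By the triangle rule, |l₁ − l₂| ≤ L ≤ l₁ + l₂.
Allowed values: L = 2, 3, 4.
The maximum is L = 4, with |L_tot| = ℏ√(4·5) = 2√5 ℏ.
The minimum angle with z is arccos(4/√20) ≈ 26.57°.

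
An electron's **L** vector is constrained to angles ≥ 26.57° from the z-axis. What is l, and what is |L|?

cos²θ_min = l/(l+1) = 0.7999.
l = cos²θ/sin²θ ≈ 4.
Then |L| = ℏ√(4·5) = 2√5 ℏ.

l = 4, |L| = 2√5 ℏ ≈ 4.472ℏ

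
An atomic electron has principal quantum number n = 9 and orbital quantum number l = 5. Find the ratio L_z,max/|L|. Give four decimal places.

L_z,max/|L| = 0.9129

|L| = √30 ℏ ≈ 5.4772ℏ, while L_z,max = lℏ = 5ℏ.
L_z,max/|L| = 5/√30 = 0.9129.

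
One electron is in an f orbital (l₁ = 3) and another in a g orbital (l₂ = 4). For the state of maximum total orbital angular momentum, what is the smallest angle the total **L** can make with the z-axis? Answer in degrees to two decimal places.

L runs from |3 − 4| = 1 to 3 + 4 = 7.
L ∈ {1, 2, 3, 4, 5, 6, 7}.
The maximum is L = 7, with |L_tot| = ℏ√(7·8) = 2√14 ℏ.
The minimum angle with z is arccos(7/√56) ≈ 20.70°.

θ_min ≈ 20.70°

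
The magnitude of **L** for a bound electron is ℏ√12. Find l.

|L| = ℏ√(l(l+1)), so l(l+1) = 12.
Solving: l = 3.

l = 3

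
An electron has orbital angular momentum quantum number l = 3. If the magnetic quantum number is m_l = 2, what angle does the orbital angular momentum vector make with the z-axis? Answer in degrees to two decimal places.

|L|² = l(l+1)ℏ² = 12ℏ², so |L| = 2√3 ℏ.
L_z = m_l ℏ = 2ℏ.
cos θ = L_z/|L| = 2/√12, so θ ≈ 54.74°.

θ ≈ 54.74°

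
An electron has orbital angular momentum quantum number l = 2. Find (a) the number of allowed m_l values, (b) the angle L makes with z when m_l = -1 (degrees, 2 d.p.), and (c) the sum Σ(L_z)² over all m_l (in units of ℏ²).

There are 2l+1 = 5 values of m_l.
For m_l = -1: cos θ = -1/√6, θ ≈ 114.09°.
Σ m_l² = 10, so Σ(L_z)² = 10 ℏ².

5 values; θ(m_l=-1) ≈ 114.09°; Σ(L_z)² = 10 ℏ²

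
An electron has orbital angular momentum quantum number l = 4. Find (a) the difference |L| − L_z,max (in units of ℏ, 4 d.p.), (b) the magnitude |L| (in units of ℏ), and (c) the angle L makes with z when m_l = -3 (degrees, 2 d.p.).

|L|−L_z,max ≈ 0.4721ℏ; |L| = 2√5 ℏ ≈ 4.472ℏ; θ(m_l=-3) ≈ 132.13°

|L| − L_z,max = (2√5 − 4)ℏ ≈ 0.4721ℏ.
|L| = ℏ√(4·5) = 2√5 ℏ ≈ 4.472ℏ.
For m_l = -3: cos θ = -3/√20, θ ≈ 132.13°.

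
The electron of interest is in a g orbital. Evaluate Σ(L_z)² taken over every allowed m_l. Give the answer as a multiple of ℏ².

For a g orbital, l = 4.
m_l ∈ {-4, -3, -2, -1, 0, 1, 2, 3, 4}.
Σ m_l² = 2·(1 + 4 + 9 + 16) = 60.

Σ(L_z)² = 60 ℏ²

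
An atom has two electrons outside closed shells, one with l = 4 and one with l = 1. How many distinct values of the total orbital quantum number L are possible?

L runs from |4 − 1| = 3 to 4 + 1 = 5.
L ∈ {3, 4, 5}.
That is 3 values.

3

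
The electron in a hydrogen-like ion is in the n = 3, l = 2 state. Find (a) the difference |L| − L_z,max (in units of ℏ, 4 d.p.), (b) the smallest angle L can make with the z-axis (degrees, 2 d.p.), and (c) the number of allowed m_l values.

|L| − L_z,max = (√6 − 2)ℏ ≈ 0.4495ℏ.
cos θ_min = 2/√6, so θ_min ≈ 35.26°.
There are 2l+1 = 5 values of m_l.

|L|−L_z,max ≈ 0.4495ℏ; θ_min ≈ 35.26°; 5 values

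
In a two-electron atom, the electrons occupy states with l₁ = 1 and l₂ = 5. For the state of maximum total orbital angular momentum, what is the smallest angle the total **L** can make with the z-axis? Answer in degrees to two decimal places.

Angular momentum addition gives L = |l₁ − l₂|, …, l₁ + l₂.
Allowed values: L = 4, 5, 6.
The maximum is L = 6, with |L_tot| = ℏ√(6·7) = √42 ℏ.
The minimum angle with z is arccos(6/√42) ≈ 22.21°.

θ_min ≈ 22.21°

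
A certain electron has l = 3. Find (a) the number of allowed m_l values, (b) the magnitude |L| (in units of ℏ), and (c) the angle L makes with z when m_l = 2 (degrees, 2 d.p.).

There are 2l+1 = 7 values of m_l.
|L| = ℏ√(3·4) = 2√3 ℏ ≈ 3.464ℏ.
For m_l = 2: cos θ = 2/√12, θ ≈ 54.74°.

7 values; |L| = 2√3 ℏ ≈ 3.464ℏ; θ(m_l=2) ≈ 54.74°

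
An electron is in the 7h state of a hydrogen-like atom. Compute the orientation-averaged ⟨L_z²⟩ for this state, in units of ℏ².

The 7h subshell has l = 5.
m_l ∈ {-5, -4, -3, -2, -1, 0, 1, 2, 3, 4, 5}.
Average of L_z² over 11 states: 110/11 ℏ² = 10 ℏ².

⟨L_z²⟩ = 10 ℏ²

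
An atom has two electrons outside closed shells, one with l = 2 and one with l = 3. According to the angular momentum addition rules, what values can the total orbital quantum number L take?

Angular momentum addition gives L = |l₁ − l₂|, …, l₁ + l₂.
Allowed values: L = 1, 2, 3, 4, 5.

L = 1, 2, 3, 4, 5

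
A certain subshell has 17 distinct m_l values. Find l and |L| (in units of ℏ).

2l + 1 = 17 ⇒ l = 8.
|L| = ℏ√(l(l+1)) = ℏ√(8·9) = 6√2 ℏ.

l = 8, |L| = 6√2 ℏ ≈ 8.485ℏ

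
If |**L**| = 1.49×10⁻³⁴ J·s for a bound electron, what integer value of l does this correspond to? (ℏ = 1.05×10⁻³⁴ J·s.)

Dividing by ℏ: |L|/ℏ ≈ 1.419.
l(l+1) ≈ 1.419² ≈ 2.01, so l = 1.

l = 1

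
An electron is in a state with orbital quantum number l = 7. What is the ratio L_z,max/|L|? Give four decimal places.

L_z,max/|L| = 0.9354

|L| = 2√14 ℏ ≈ 7.4833ℏ, while L_z,max = lℏ = 7ℏ.
L_z,max/|L| = 7/√56 = 0.9354.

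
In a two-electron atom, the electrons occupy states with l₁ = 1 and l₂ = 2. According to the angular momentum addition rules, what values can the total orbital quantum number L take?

L runs from |1 − 2| = 1 to 1 + 2 = 3.
L ∈ {1, 2, 3}.

L = 1, 2, 3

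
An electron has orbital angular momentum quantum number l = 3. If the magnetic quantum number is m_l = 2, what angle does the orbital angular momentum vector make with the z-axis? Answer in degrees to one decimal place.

θ ≈ 54.7°

|L| = ℏ√(l(l+1)) = 2√3 ℏ.
L_z = m_l ℏ = 2ℏ.
cos θ = L_z/|L| = 2/√12, so θ ≈ 54.7°.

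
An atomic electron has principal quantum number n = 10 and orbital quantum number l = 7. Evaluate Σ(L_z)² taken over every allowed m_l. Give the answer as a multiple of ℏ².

m_l runs from −7 to 7, i.e. {-7, -6, -5, -4, -3, -2, -1, 0, 1, 2, 3, 4, 5, 6, 7}.
Σ m_l² = l(l+1)(2l+1)/3 = 7·8·15/3 = 280.

Σ(L_z)² = 280 ℏ²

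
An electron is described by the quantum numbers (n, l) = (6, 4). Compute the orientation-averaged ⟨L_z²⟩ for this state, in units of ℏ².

The allowed m_l values are -4, -3, -2, -1, 0, 1, 2, 3, 4.
⟨L_z²⟩ = ℏ²·(Σ m_l²)/(2l+1) = ℏ²·60/9 = 6.667ℏ².

⟨L_z²⟩ = 6.667 ℏ²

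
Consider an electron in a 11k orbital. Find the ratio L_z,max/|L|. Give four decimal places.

The 11k subshell has l = 7.
|L| = 2√14 ℏ ≈ 7.4833ℏ, while L_z,max = lℏ = 7ℏ.
L_z,max/|L| = 7/√56 = 0.9354.

L_z,max/|L| = 0.9354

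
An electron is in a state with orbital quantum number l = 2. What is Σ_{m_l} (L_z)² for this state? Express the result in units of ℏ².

Σ(L_z)² = 10 ℏ²

The allowed m_l values are -2, -1, 0, 1, 2.
Σ m_l² = l(l+1)(2l+1)/3 = 2·3·5/3 = 10.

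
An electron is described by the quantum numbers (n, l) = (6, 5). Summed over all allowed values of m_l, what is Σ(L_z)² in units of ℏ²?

Σ(L_z)² = 110 ℏ²

The allowed m_l values are -5, -4, -3, -2, -1, 0, 1, 2, 3, 4, 5.
Σ m_l² = 2·(1 + 4 + 9 + 16 + 25) = 110.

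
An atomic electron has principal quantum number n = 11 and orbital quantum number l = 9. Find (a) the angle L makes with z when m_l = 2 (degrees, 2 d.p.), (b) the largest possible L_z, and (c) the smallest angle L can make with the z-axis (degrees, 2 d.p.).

θ(m_l=2) ≈ 77.83°; L_z,max = 9ℏ; θ_min ≈ 18.43°

For m_l = 2: cos θ = 2/√90, θ ≈ 77.83°.
L_z,max = lℏ = 9ℏ.
cos θ_min = 9/√90, so θ_min ≈ 18.43°.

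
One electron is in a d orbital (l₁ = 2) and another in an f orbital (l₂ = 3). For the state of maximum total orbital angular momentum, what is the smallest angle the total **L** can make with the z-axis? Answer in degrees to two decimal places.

θ_min ≈ 24.09°

L runs from |2 − 3| = 1 to 2 + 3 = 5.
Allowed values: L = 1, 2, 3, 4, 5.
The maximum is L = 5, with |L_tot| = ℏ√(5·6) = √30 ℏ.
The minimum angle with z is arccos(5/√30) ≈ 24.09°.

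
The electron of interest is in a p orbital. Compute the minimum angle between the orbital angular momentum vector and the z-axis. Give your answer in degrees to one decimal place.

A p state has l = 1.
|L|² = l(l+1)ℏ² = 2ℏ², so |L| = √2 ℏ.
The smallest angle corresponds to the largest L_z, i.e. m_l = l = 1, giving L_z = 1ℏ.
cos θ_min = 1/√2, so θ_min ≈ 45.0°.

θ_min ≈ 45.0°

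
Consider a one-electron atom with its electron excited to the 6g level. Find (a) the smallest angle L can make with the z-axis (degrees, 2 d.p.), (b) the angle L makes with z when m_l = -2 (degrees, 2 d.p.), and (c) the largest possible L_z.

The 6g level has l = 4.
cos θ_min = 4/√20, so θ_min ≈ 26.57°.
For m_l = -2: cos θ = -2/√20, θ ≈ 116.57°.
L_z,max = lℏ = 4ℏ.

θ_min ≈ 26.57°; θ(m_l=-2) ≈ 116.57°; L_z,max = 4ℏ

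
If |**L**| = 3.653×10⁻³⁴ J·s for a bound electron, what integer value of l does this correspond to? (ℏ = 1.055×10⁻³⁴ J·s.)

l = 3

|L|/ℏ = (3.653×10⁻³⁴)/(1.055×10⁻³⁴) ≈ 3.463.
l(l+1) ≈ 3.463² ≈ 11.99, so l = 3.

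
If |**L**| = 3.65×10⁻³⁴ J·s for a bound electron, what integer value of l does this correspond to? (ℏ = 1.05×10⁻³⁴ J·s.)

|L|/ℏ = (3.65×10⁻³⁴)/(1.05×10⁻³⁴) ≈ 3.476.
l(l+1) ≈ 3.476² ≈ 12.08, so l = 3.

l = 3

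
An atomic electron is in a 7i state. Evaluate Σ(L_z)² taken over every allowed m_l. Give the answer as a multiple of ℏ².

For 7i, l = 6.
m_l ∈ {-6, -5, -4, -3, -2, -1, 0, 1, 2, 3, 4, 5, 6}.
Σ m_l² = l(l+1)(2l+1)/3 = 6·7·13/3 = 182.

Σ(L_z)² = 182 ℏ²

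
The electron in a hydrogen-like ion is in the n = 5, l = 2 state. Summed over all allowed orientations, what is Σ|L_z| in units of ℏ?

Σ|L_z| = 6 ℏ

m_l ∈ {-2, -1, 0, 1, 2}.
Σ|m_l| = 2(1+2+…+2) = 6.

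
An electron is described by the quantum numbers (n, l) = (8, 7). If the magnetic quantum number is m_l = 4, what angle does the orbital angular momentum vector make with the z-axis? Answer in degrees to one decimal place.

θ ≈ 57.7°

|L| = √(l(l+1)) ℏ = 2√14 ℏ.
L_z = m_l ℏ = 4ℏ.
cos θ = L_z/|L| = 4/√56, so θ ≈ 57.7°.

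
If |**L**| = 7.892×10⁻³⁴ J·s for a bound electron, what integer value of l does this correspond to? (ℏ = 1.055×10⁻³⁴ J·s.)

l = 7

In units of ℏ, |L| ≈ 7.481.
l(l+1) ≈ 7.481² ≈ 55.96, so l = 7.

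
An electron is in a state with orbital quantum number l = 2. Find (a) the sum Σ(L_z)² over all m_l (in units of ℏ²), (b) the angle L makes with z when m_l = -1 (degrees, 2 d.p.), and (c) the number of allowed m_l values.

Σ(L_z)² = 10 ℏ²; θ(m_l=-1) ≈ 114.09°; 5 values

Σ m_l² = 10, so Σ(L_z)² = 10 ℏ².
For m_l = -1: cos θ = -1/√6, θ ≈ 114.09°.
There are 2l+1 = 5 values of m_l.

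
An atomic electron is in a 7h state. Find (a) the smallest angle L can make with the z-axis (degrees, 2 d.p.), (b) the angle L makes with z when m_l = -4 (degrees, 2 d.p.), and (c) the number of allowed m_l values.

For 7h, l = 5.
cos θ_min = 5/√30, so θ_min ≈ 24.09°.
For m_l = -4: cos θ = -4/√30, θ ≈ 136.91°.
There are 2l+1 = 11 values of m_l.

θ_min ≈ 24.09°; θ(m_l=-4) ≈ 136.91°; 11 values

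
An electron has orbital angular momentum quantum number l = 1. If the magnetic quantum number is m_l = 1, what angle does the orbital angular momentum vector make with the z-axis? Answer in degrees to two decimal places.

θ ≈ 45.00°

|L| = √(l(l+1)) ℏ = √2 ℏ.
L_z = m_l ℏ = 1ℏ.
cos θ = L_z/|L| = 1/√2, so θ ≈ 45.00°.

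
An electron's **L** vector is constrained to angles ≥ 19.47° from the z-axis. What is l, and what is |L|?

l = 8, |L| = 6√2 ℏ ≈ 8.485ℏ

cos θ_min = l/√(l(l+1)) = √(l/(l+1)), so l/(l+1) = cos²(19.47°) = 0.8889.
l = cos²θ/sin²θ ≈ 8.
Then |L| = ℏ√(8·9) = 6√2 ℏ.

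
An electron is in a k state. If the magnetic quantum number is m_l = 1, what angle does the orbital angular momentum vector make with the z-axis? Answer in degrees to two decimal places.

θ ≈ 82.32°

K corresponds to l = 7.
|L| = √(l(l+1)) ℏ = 2√14 ℏ.
L_z = m_l ℏ = 1ℏ.
cos θ = L_z/|L| = 1/√56, so θ ≈ 82.32°.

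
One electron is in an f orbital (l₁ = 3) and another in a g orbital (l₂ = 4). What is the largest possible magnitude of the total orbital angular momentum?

|L_tot|_max = 2√14 ℏ ≈ 7.483ℏ

The total orbital quantum number L ranges from |l₁ − l₂| to l₁ + l₂ in integer steps.
So L can be 1, 2, 3, 4, 5, 6, 7.
The largest magnitude corresponds to L = 7: |L_tot| = ℏ√(7·8) = 2√14 ℏ.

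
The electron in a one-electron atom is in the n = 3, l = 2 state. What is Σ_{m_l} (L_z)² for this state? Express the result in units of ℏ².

Σ(L_z)² = 10 ℏ²

The allowed m_l values are -2, -1, 0, 1, 2.
Σ m_l² = 2·(1 + 4) = 10.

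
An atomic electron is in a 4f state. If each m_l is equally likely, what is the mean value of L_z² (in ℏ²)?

⟨L_z²⟩ = 4 ℏ²

4f means n = 4, l = 3.
m_l ∈ {-3, -2, -1, 0, 1, 2, 3}.
⟨L_z²⟩ = ℏ²·(Σ m_l²)/(2l+1) = ℏ²·28/7 = 4ℏ².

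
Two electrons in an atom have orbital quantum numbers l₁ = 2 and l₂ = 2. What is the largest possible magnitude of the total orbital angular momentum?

|L_tot|_max = 2√5 ℏ ≈ 4.472ℏ

Angular momentum addition gives L = |l₁ − l₂|, …, l₁ + l₂.
Allowed values: L = 0, 1, 2, 3, 4.
The largest magnitude corresponds to L = 4: |L_tot| = ℏ√(4·5) = 2√5 ℏ.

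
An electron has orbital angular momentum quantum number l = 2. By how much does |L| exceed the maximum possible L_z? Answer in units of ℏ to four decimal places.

|L| − L_z,max ≈ 0.4495ℏ

|L| = √6 ℏ ≈ 2.4495ℏ, while L_z,max = lℏ = 2ℏ.
The difference is (√6 − 2)ℏ ≈ 0.4495ℏ.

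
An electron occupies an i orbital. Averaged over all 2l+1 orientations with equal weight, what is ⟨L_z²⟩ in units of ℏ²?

An i state has l = 6.
m_l runs from −6 to 6, i.e. {-6, -5, -4, -3, -2, -1, 0, 1, 2, 3, 4, 5, 6}.
⟨L_z²⟩ = ℏ²·(Σ m_l²)/(2l+1) = ℏ²·182/13 = 14ℏ².

⟨L_z²⟩ = 14 ℏ²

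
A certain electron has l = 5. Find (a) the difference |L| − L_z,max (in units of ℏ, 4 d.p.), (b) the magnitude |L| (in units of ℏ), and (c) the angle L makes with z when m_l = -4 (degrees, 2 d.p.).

|L|−L_z,max ≈ 0.4772ℏ; |L| = √30 ℏ ≈ 5.477ℏ; θ(m_l=-4) ≈ 136.91°

|L| − L_z,max = (√30 − 5)ℏ ≈ 0.4772ℏ.
|L| = ℏ√(5·6) = √30 ℏ ≈ 5.477ℏ.
For m_l = -4: cos θ = -4/√30, θ ≈ 136.91°.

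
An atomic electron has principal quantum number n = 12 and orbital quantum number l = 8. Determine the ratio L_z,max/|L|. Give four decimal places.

|L| = 6√2 ℏ ≈ 8.4853ℏ, while L_z,max = lℏ = 8ℏ.
L_z,max/|L| = 8/√72 = 0.9428.

L_z,max/|L| = 0.9428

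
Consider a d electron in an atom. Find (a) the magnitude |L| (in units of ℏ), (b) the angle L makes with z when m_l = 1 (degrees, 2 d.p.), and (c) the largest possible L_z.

The letter d corresponds to l = 2.
|L| = ℏ√(2·3) = √6 ℏ ≈ 2.449ℏ.
For m_l = 1: cos θ = 1/√6, θ ≈ 65.91°.
L_z,max = lℏ = 2ℏ.

|L| = √6 ℏ ≈ 2.449ℏ; θ(m_l=1) ≈ 65.91°; L_z,max = 2ℏ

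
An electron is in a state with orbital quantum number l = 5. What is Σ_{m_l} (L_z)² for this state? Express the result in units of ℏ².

m_l ∈ {-5, -4, -3, -2, -1, 0, 1, 2, 3, 4, 5}.
Summing m² from −5 to 5: Σ m_l² = 110.

Σ(L_z)² = 110 ℏ²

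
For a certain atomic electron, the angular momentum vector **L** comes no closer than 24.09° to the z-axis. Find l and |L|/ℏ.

l = 5, |L| = √30 ℏ ≈ 5.477ℏ

cos²θ_min = l/(l+1) = 0.8334.
l = cos²θ/sin²θ ≈ 5.
Then |L| = ℏ√(5·6) = √30 ℏ.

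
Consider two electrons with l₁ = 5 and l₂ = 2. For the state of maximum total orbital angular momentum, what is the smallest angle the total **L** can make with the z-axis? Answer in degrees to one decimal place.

θ_min ≈ 20.7°

The total orbital quantum number L ranges from |l₁ − l₂| to l₁ + l₂ in integer steps.
L ∈ {3, 4, 5, 6, 7}.
The maximum is L = 7, with |L_tot| = ℏ√(7·8) = 2√14 ℏ.
The minimum angle with z is arccos(7/√56) ≈ 20.7°.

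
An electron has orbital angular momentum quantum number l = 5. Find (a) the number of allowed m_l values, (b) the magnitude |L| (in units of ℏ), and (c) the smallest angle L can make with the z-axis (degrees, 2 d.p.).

11 values; |L| = √30 ℏ ≈ 5.477ℏ; θ_min ≈ 24.09°

There are 2l+1 = 11 values of m_l.
|L| = ℏ√(5·6) = √30 ℏ ≈ 5.477ℏ.
cos θ_min = 5/√30, so θ_min ≈ 24.09°.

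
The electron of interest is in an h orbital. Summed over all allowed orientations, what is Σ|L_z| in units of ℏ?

Σ|L_z| = 30 ℏ

For an h orbital, l = 5.
m_l runs from −5 to 5, i.e. {-5, -4, -3, -2, -1, 0, 1, 2, 3, 4, 5}.
Σ|m_l| = l(l+1) = 30.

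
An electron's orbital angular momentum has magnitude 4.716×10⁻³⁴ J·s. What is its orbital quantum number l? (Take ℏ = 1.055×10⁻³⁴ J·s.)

l = 4

Dividing by ℏ: |L|/ℏ ≈ 4.470.
Set l(l+1) = 19.98; the integer solution is l = 4.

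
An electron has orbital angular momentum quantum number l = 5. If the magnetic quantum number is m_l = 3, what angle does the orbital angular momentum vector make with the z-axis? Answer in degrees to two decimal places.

|L| = √(l(l+1)) ℏ = √30 ℏ.
L_z = m_l ℏ = 3ℏ.
cos θ = L_z/|L| = 3/√30, so θ ≈ 56.79°.

θ ≈ 56.79°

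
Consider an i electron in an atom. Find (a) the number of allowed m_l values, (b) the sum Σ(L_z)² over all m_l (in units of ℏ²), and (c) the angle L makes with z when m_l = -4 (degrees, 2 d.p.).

13 values; Σ(L_z)² = 182 ℏ²; θ(m_l=-4) ≈ 128.11°

An i state has l = 6.
There are 2l+1 = 13 values of m_l.
Σ m_l² = 182, so Σ(L_z)² = 182 ℏ².
For m_l = -4: cos θ = -4/√42, θ ≈ 128.11°.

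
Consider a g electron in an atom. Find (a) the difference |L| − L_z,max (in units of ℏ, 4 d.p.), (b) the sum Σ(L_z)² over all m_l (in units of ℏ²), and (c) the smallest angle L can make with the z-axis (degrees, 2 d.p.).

|L|−L_z,max ≈ 0.4721ℏ; Σ(L_z)² = 60 ℏ²; θ_min ≈ 26.57°

A g state has l = 4.
|L| − L_z,max = (2√5 − 4)ℏ ≈ 0.4721ℏ.
Σ m_l² = 60, so Σ(L_z)² = 60 ℏ².
cos θ_min = 4/√20, so θ_min ≈ 26.57°.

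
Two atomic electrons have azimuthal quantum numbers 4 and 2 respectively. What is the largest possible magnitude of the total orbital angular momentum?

|L_tot|_max = √42 ℏ ≈ 6.481ℏ

Angular momentum addition gives L = |l₁ − l₂|, …, l₁ + l₂.
So L can be 2, 3, 4, 5, 6.
The largest magnitude corresponds to L = 6: |L_tot| = ℏ√(6·7) = √42 ℏ.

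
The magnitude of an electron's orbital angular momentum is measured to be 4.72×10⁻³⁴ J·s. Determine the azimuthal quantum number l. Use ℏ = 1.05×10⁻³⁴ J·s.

|L|/ℏ = (4.72×10⁻³⁴)/(1.05×10⁻³⁴) ≈ 4.495.
Set l(l+1) = 20.21; the integer solution is l = 4.

l = 4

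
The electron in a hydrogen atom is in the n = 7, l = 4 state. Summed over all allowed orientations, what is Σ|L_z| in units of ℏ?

Σ|L_z| = 20 ℏ

m_l runs from −4 to 4, i.e. {-4, -3, -2, -1, 0, 1, 2, 3, 4}.
Σ|m_l| = l(l+1) = 20.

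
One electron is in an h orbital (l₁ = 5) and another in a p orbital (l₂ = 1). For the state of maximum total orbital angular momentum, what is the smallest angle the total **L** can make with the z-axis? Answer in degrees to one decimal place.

θ_min ≈ 22.2°

By the triangle rule, |l₁ − l₂| ≤ L ≤ l₁ + l₂.
Allowed values: L = 4, 5, 6.
The maximum is L = 6, with |L_tot| = ℏ√(6·7) = √42 ℏ.
The minimum angle with z is arccos(6/√42) ≈ 22.2°.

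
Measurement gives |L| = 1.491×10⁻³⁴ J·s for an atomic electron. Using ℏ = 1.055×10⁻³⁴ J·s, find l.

l = 1

|L|/ℏ = (1.491×10⁻³⁴)/(1.055×10⁻³⁴) ≈ 1.413.
(|L|/ℏ)² = l(l+1) ≈ 2.00 ⇒ l = 1.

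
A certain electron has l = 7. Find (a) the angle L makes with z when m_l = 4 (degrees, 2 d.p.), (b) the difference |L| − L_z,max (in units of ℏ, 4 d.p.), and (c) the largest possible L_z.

For m_l = 4: cos θ = 4/√56, θ ≈ 57.69°.
|L| − L_z,max = (2√14 − 7)ℏ ≈ 0.4833ℏ.
L_z,max = lℏ = 7ℏ.

θ(m_l=4) ≈ 57.69°; |L|−L_z,max ≈ 0.4833ℏ; L_z,max = 7ℏ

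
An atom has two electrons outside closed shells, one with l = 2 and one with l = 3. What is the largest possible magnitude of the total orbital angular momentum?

L runs from |2 − 3| = 1 to 2 + 3 = 5.
Allowed values: L = 1, 2, 3, 4, 5.
The largest magnitude corresponds to L = 5: |L_tot| = ℏ√(5·6) = √30 ℏ.

|L_tot|_max = √30 ℏ ≈ 5.477ℏ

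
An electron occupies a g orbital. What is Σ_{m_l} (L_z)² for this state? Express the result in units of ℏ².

Σ(L_z)² = 60 ℏ²

A g state has l = 4.
m_l runs from −4 to 4, i.e. {-4, -3, -2, -1, 0, 1, 2, 3, 4}.
Σ m_l² = l(l+1)(2l+1)/3 = 4·5·9/3 = 60.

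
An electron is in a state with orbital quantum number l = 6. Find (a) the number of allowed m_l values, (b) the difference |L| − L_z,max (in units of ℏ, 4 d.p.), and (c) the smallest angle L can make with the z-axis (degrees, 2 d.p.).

There are 2l+1 = 13 values of m_l.
|L| − L_z,max = (√42 − 6)ℏ ≈ 0.4807ℏ.
cos θ_min = 6/√42, so θ_min ≈ 22.21°.

13 values; |L|−L_z,max ≈ 0.4807ℏ; θ_min ≈ 22.21°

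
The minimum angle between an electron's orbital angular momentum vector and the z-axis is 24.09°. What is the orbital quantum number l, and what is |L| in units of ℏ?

At minimum angle, m_l = l, so cos θ = l/√(l(l+1)); cos²θ = l/(l+1) = 0.8334.
Solving: l = 5.
Then |L| = ℏ√(5·6) = √30 ℏ.

l = 5, |L| = √30 ℏ ≈ 5.477ℏ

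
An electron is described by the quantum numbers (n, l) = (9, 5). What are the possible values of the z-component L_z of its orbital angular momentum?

L_z ∈ {−5ℏ, −4ℏ, −3ℏ, −2ℏ, −ℏ, 0, ℏ, 2ℏ, 3ℏ, 4ℏ, 5ℏ}

L_z = m_l ℏ with m_l ranging from −l to +l in integer steps.
For l = 5: m_l ∈ {-5, -4, -3, -2, -1, 0, 1, 2, 3, 4, 5}.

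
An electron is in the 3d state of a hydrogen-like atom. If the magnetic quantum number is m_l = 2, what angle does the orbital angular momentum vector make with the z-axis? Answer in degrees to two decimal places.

θ ≈ 35.26°

The 3d subshell has l = 2.
|L| = √(l(l+1)) ℏ = √6 ℏ.
L_z = m_l ℏ = 2ℏ.
cos θ = L_z/|L| = 2/√6, so θ ≈ 35.26°.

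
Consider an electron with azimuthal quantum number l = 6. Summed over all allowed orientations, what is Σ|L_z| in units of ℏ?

m_l runs from −6 to 6, i.e. {-6, -5, -4, -3, -2, -1, 0, 1, 2, 3, 4, 5, 6}.
Σ|m_l| = 2(1+2+…+6) = 42.

Σ|L_z| = 42 ℏ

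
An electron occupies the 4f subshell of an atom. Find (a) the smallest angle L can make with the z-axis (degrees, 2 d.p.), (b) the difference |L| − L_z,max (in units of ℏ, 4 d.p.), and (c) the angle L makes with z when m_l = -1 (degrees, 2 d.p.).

θ_min ≈ 30.00°; |L|−L_z,max ≈ 0.4641ℏ; θ(m_l=-1) ≈ 106.78°

For 4f, l = 3.
cos θ_min = 3/√12, so θ_min ≈ 30.00°.
|L| − L_z,max = (2√3 − 3)ℏ ≈ 0.4641ℏ.
For m_l = -1: cos θ = -1/√12, θ ≈ 106.78°.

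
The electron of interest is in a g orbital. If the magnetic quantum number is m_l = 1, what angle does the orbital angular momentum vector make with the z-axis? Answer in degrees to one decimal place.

A g state has l = 4.
|L| = √(l(l+1)) ℏ = 2√5 ℏ.
L_z = m_l ℏ = 1ℏ.
cos θ = L_z/|L| = 1/√20, so θ ≈ 77.1°.

θ ≈ 77.1°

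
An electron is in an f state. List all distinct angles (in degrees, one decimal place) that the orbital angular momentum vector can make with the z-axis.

θ ∈ {30.0°, 54.7°, 73.2°, 90.0°, 106.8°, 125.3°, 150.0°}

An f state has l = 3.
|L|² = l(l+1)ℏ² = 12ℏ², so |L| = 2√3 ℏ.
cos θ = m_l/√12 for each m_l ∈ {-3, -2, -1, 0, 1, 2, 3}.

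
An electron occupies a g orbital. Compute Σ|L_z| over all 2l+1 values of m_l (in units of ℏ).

Σ|L_z| = 20 ℏ

A g state has l = 4.
m_l ∈ {-4, -3, -2, -1, 0, 1, 2, 3, 4}.
Σ|m_l| = 2(1+2+…+4) = 20.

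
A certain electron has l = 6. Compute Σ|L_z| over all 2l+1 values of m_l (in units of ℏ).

m_l runs from −6 to 6, i.e. {-6, -5, -4, -3, -2, -1, 0, 1, 2, 3, 4, 5, 6}.
Σ|m_l| = l(l+1) = 42.

Σ|L_z| = 42 ℏ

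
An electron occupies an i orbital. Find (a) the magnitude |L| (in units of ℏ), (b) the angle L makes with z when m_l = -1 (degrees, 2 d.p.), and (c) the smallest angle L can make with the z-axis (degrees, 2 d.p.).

An i state has l = 6.
|L| = ℏ√(6·7) = √42 ℏ ≈ 6.481ℏ.
For m_l = -1: cos θ = -1/√42, θ ≈ 98.88°.
cos θ_min = 6/√42, so θ_min ≈ 22.21°.

|L| = √42 ℏ ≈ 6.481ℏ; θ(m_l=-1) ≈ 98.88°; θ_min ≈ 22.21°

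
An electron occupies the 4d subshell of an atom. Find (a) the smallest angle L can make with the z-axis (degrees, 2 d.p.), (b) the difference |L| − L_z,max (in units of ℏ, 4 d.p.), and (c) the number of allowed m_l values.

For 4d, l = 2.
cos θ_min = 2/√6, so θ_min ≈ 35.26°.
|L| − L_z,max = (√6 − 2)ℏ ≈ 0.4495ℏ.
There are 2l+1 = 5 values of m_l.

θ_min ≈ 35.26°; |L|−L_z,max ≈ 0.4495ℏ; 5 values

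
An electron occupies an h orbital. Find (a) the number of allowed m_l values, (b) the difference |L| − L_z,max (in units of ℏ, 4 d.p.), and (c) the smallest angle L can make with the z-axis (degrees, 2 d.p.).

11 values; |L|−L_z,max ≈ 0.4772ℏ; θ_min ≈ 24.09°

An h state has l = 5.
There are 2l+1 = 11 values of m_l.
|L| − L_z,max = (√30 − 5)ℏ ≈ 0.4772ℏ.
cos θ_min = 5/√30, so θ_min ≈ 24.09°.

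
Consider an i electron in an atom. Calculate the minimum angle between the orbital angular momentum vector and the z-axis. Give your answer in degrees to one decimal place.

For an i orbital, l = 6.
|L| = ℏ√(l(l+1)) = √42 ℏ.
The smallest angle corresponds to the largest L_z, i.e. m_l = l = 6, giving L_z = 6ℏ.
cos θ_min = 6/√42, so θ_min ≈ 22.2°.

θ_min ≈ 22.2°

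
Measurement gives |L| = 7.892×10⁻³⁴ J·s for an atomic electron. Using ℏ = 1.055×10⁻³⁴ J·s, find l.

In units of ℏ, |L| ≈ 7.481.
Set l(l+1) = 55.96; the integer solution is l = 7.

l = 7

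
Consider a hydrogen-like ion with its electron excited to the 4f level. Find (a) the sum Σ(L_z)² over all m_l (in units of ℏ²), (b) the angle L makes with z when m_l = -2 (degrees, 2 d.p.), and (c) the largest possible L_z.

The 4f level has l = 3.
Σ m_l² = 28, so Σ(L_z)² = 28 ℏ².
For m_l = -2: cos θ = -2/√12, θ ≈ 125.26°.
L_z,max = lℏ = 3ℏ.

Σ(L_z)² = 28 ℏ²; θ(m_l=-2) ≈ 125.26°; L_z,max = 3ℏ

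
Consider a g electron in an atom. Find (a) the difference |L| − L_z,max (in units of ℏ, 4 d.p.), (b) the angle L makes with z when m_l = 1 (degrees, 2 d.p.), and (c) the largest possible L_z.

|L|−L_z,max ≈ 0.4721ℏ; θ(m_l=1) ≈ 77.08°; L_z,max = 4ℏ

A g state has l = 4.
|L| − L_z,max = (2√5 − 4)ℏ ≈ 0.4721ℏ.
For m_l = 1: cos θ = 1/√20, θ ≈ 77.08°.
L_z,max = lℏ = 4ℏ.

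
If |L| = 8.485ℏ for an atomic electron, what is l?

l = 8

Since |L|² = l(l+1)ℏ², l(l+1) = 72.
l² + l − 72 = 0 ⇒ l = 8.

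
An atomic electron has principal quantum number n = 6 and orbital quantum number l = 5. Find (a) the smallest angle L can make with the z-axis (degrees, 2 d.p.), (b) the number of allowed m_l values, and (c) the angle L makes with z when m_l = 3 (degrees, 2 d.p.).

cos θ_min = 5/√30, so θ_min ≈ 24.09°.
There are 2l+1 = 11 values of m_l.
For m_l = 3: cos θ = 3/√30, θ ≈ 56.79°.

θ_min ≈ 24.09°; 11 values; θ(m_l=3) ≈ 56.79°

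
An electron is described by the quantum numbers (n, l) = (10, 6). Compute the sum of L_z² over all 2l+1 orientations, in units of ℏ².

m_l ∈ {-6, -5, -4, -3, -2, -1, 0, 1, 2, 3, 4, 5, 6}.
Summing m² from −6 to 6: Σ m_l² = 182.

Σ(L_z)² = 182 ℏ²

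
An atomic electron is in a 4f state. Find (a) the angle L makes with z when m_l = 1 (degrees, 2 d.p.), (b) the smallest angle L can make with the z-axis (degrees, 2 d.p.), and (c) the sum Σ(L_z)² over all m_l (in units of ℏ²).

4f means n = 4, l = 3.
For m_l = 1: cos θ = 1/√12, θ ≈ 73.22°.
cos θ_min = 3/√12, so θ_min ≈ 30.00°.
Σ m_l² = 28, so Σ(L_z)² = 28 ℏ².

θ(m_l=1) ≈ 73.22°; θ_min ≈ 30.00°; Σ(L_z)² = 28 ℏ²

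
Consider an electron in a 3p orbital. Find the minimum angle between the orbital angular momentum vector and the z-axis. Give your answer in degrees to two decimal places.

θ_min ≈ 45.00°

For 3p, l = 1.
|L| = ℏ√(l(l+1)) = √2 ℏ.
The smallest angle corresponds to the largest L_z, i.e. m_l = l = 1, giving L_z = 1ℏ.
cos θ_min = 1/√2, so θ_min ≈ 45.00°.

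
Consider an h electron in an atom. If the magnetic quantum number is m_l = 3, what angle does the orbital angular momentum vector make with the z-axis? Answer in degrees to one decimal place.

For an h orbital, l = 5.
|L| = √(l(l+1)) ℏ = √30 ℏ.
L_z = m_l ℏ = 3ℏ.
cos θ = L_z/|L| = 3/√30, so θ ≈ 56.8°.

θ ≈ 56.8°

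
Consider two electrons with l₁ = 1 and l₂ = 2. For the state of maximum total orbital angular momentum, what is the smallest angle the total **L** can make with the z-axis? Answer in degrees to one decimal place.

L runs from |1 − 2| = 1 to 1 + 2 = 3.
L ∈ {1, 2, 3}.
The maximum is L = 3, with |L_tot| = ℏ√(3·4) = 2√3 ℏ.
The minimum angle with z is arccos(3/√12) ≈ 30.0°.

θ_min ≈ 30.0°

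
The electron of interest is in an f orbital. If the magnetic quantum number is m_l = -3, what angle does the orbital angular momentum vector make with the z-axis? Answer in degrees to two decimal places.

For an f orbital, l = 3.
|L| = √(l(l+1)) ℏ = 2√3 ℏ.
L_z = m_l ℏ = −3ℏ.
cos θ = L_z/|L| = -3/√12, so θ ≈ 150.00°.

θ ≈ 150.00°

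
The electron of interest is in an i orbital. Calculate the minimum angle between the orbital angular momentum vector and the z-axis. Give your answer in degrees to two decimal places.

An i state has l = 6.
|L|² = l(l+1)ℏ² = 42ℏ², so |L| = √42 ℏ.
The smallest angle corresponds to the largest L_z, i.e. m_l = l = 6, giving L_z = 6ℏ.
cos θ_min = 6/√42, so θ_min ≈ 22.21°.

θ_min ≈ 22.21°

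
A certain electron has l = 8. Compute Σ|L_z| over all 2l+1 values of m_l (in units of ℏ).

Σ|L_z| = 72 ℏ

m_l ∈ {-8, -7, -6, -5, -4, -3, -2, -1, 0, 1, 2, 3, 4, 5, 6, 7, 8}.
Σ|m_l| = 2·8(8+1)/2 = 72.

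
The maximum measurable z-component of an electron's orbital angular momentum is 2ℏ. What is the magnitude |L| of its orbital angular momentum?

|L| = √6 ℏ ≈ 2.449ℏ

The maximum L_z equals lℏ, giving l = 2.
|L| = ℏ√(l(l+1)) = √6 ℏ.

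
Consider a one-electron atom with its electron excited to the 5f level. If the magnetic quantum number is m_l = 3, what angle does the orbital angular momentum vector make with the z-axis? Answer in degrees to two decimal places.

θ ≈ 30.00°

The 5f level has l = 3.
|L| = ℏ√(l(l+1)) = 2√3 ℏ.
L_z = m_l ℏ = 3ℏ.
cos θ = L_z/|L| = 3/√12, so θ ≈ 30.00°.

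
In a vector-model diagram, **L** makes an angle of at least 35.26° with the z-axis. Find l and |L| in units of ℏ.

cos²θ_min = l/(l+1) = 0.6667.
Thus l = 0.6667/(1 − 0.6667) ≈ 2.
Then |L| = ℏ√(2·3) = √6 ℏ.

l = 2, |L| = √6 ℏ ≈ 2.449ℏ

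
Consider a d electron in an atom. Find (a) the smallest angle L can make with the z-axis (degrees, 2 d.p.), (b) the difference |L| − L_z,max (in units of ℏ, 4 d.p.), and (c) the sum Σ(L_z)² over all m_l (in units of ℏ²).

θ_min ≈ 35.26°; |L|−L_z,max ≈ 0.4495ℏ; Σ(L_z)² = 10 ℏ²

A d state has l = 2.
cos θ_min = 2/√6, so θ_min ≈ 35.26°.
|L| − L_z,max = (√6 − 2)ℏ ≈ 0.4495ℏ.
Σ m_l² = 10, so Σ(L_z)² = 10 ℏ².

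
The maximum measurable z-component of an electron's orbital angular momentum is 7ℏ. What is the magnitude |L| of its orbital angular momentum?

The maximum L_z equals lℏ, giving l = 7.
|L| = √(l(l+1)) ℏ = 2√14 ℏ.

|L| = 2√14 ℏ ≈ 7.483ℏ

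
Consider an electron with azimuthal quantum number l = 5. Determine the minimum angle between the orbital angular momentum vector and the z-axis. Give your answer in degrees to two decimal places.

|L|² = l(l+1)ℏ² = 30ℏ², so |L| = √30 ℏ.
The smallest angle corresponds to the largest L_z, i.e. m_l = l = 5, giving L_z = 5ℏ.
cos θ_min = 5/√30, so θ_min ≈ 24.09°.

θ_min ≈ 24.09°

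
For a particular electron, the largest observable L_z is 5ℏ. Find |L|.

Since max m_l = l, l = 5.
|L| = √(l(l+1)) ℏ = √30 ℏ.

|L| = √30 ℏ ≈ 5.477ℏ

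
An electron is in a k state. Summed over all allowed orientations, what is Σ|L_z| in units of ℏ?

Σ|L_z| = 56 ℏ

The letter k corresponds to l = 7.
m_l ∈ {-7, -6, -5, -4, -3, -2, -1, 0, 1, 2, 3, 4, 5, 6, 7}.
Σ|m_l| = l(l+1) = 56.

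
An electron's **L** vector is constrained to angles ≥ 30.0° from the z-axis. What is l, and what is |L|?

l = 3, |L| = 2√3 ℏ ≈ 3.464ℏ

At minimum angle, m_l = l, so cos θ = l/√(l(l+1)); cos²θ = l/(l+1) = 0.7500.
l = cos²θ/sin²θ ≈ 3.
Then |L| = ℏ√(3·4) = 2√3 ℏ.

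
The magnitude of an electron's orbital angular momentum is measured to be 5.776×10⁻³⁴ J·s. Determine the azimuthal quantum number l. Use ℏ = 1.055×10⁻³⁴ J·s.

l = 5

|L|/ℏ = (5.776×10⁻³⁴)/(1.055×10⁻³⁴) ≈ 5.475.
l(l+1) ≈ 5.475² ≈ 29.97, so l = 5.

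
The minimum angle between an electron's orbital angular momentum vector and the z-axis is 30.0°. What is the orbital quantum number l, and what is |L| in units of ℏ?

cos θ_min = l/√(l(l+1)) = √(l/(l+1)), so l/(l+1) = cos²(30.0°) = 0.7500.
l = cos²θ/sin²θ ≈ 3.
Then |L| = ℏ√(3·4) = 2√3 ℏ.

l = 3, |L| = 2√3 ℏ ≈ 3.464ℏ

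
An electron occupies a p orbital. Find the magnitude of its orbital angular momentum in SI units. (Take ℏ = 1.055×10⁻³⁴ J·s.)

A p state has l = 1.
|L| = ℏ√(l(l+1)) = ℏ√(1·2) = √2 ℏ
Numerically, |L| = 1.414 × (1.055×10⁻³⁴ J·s) = 1.492×10⁻³⁴ J·s.

|L| = 1.492×10⁻³⁴ J·s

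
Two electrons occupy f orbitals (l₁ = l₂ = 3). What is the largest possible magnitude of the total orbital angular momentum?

The total orbital quantum number L ranges from |l₁ − l₂| to l₁ + l₂ in integer steps.
Allowed values: L = 0, 1, 2, 3, 4, 5, 6.
The largest magnitude corresponds to L = 6: |L_tot| = ℏ√(6·7) = √42 ℏ.

|L_tot|_max = √42 ℏ ≈ 6.481ℏ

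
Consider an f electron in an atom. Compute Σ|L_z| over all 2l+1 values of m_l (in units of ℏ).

Σ|L_z| = 12 ℏ

The letter f corresponds to l = 3.
m_l ∈ {-3, -2, -1, 0, 1, 2, 3}.
Σ|m_l| = 2(1+2+…+3) = 12.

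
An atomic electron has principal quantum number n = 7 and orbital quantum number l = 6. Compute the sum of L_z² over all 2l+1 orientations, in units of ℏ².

The allowed m_l values are -6, -5, -4, -3, -2, -1, 0, 1, 2, 3, 4, 5, 6.
Σ m_l² = 2·(1 + 4 + 9 + 16 + 25 + 36) = 182.

Σ(L_z)² = 182 ℏ²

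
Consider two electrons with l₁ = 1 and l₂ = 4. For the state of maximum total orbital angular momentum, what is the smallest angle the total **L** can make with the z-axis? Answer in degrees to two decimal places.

Angular momentum addition gives L = |l₁ − l₂|, …, l₁ + l₂.
So L can be 3, 4, 5.
The maximum is L = 5, with |L_tot| = ℏ√(5·6) = √30 ℏ.
The minimum angle with z is arccos(5/√30) ≈ 24.09°.

θ_min ≈ 24.09°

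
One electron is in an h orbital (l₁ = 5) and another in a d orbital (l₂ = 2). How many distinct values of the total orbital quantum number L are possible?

The total orbital quantum number L ranges from |l₁ − l₂| to l₁ + l₂ in integer steps.
So L can be 3, 4, 5, 6, 7.
That is 5 values.

5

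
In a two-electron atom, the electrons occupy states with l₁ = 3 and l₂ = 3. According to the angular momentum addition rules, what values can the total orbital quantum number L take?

By the triangle rule, |l₁ − l₂| ≤ L ≤ l₁ + l₂.
So L can be 0, 1, 2, 3, 4, 5, 6.

L = 0, 1, 2, 3, 4, 5, 6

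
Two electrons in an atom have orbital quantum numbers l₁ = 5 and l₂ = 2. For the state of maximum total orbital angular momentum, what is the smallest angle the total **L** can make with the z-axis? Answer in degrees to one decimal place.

θ_min ≈ 20.7°

Angular momentum addition gives L = |l₁ − l₂|, …, l₁ + l₂.
L ∈ {3, 4, 5, 6, 7}.
The maximum is L = 7, with |L_tot| = ℏ√(7·8) = 2√14 ℏ.
The minimum angle with z is arccos(7/√56) ≈ 20.7°.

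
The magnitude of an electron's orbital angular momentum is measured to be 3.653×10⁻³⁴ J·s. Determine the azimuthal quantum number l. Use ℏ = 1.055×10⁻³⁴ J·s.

l = 3

|L|/ℏ = (3.653×10⁻³⁴)/(1.055×10⁻³⁴) ≈ 3.463.
Set l(l+1) = 11.99; the integer solution is l = 3.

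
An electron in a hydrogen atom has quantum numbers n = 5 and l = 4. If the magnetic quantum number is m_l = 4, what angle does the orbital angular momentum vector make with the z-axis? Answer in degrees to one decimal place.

θ ≈ 26.6°

|L| = ℏ√(l(l+1)) = 2√5 ℏ.
L_z = m_l ℏ = 4ℏ.
cos θ = L_z/|L| = 4/√20, so θ ≈ 26.6°.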